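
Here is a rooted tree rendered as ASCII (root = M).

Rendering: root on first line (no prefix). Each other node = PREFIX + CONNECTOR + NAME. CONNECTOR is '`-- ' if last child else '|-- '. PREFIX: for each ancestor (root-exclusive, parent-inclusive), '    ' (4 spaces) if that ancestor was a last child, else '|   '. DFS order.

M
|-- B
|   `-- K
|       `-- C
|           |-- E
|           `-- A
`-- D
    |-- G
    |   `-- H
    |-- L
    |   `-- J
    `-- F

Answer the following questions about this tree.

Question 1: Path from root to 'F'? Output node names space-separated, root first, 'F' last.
Walk down from root: M -> D -> F

Answer: M D F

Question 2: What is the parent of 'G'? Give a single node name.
Answer: D

Derivation:
Scan adjacency: G appears as child of D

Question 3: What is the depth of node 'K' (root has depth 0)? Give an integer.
Answer: 2

Derivation:
Path from root to K: M -> B -> K
Depth = number of edges = 2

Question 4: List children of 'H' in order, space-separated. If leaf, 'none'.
Node H's children (from adjacency): (leaf)

Answer: none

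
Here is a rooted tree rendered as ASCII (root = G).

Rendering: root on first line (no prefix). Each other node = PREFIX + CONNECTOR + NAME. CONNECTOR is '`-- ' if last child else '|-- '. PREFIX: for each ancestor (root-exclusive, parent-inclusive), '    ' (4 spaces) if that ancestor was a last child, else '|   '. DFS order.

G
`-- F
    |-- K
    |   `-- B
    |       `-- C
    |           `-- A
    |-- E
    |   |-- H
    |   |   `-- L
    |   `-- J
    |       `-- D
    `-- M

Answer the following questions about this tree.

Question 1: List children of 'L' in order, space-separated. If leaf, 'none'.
Node L's children (from adjacency): (leaf)

Answer: none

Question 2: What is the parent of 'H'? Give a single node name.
Answer: E

Derivation:
Scan adjacency: H appears as child of E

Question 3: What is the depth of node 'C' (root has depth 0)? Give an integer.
Answer: 4

Derivation:
Path from root to C: G -> F -> K -> B -> C
Depth = number of edges = 4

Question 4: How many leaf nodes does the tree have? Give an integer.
Leaves (nodes with no children): A, D, L, M

Answer: 4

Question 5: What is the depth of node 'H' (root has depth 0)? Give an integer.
Answer: 3

Derivation:
Path from root to H: G -> F -> E -> H
Depth = number of edges = 3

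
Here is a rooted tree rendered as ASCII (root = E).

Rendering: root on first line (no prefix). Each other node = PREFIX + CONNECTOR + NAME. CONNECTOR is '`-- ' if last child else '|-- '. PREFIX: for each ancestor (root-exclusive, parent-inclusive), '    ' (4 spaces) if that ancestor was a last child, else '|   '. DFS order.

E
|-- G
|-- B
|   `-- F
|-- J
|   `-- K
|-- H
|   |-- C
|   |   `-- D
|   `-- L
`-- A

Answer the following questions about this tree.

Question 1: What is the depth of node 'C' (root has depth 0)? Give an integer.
Answer: 2

Derivation:
Path from root to C: E -> H -> C
Depth = number of edges = 2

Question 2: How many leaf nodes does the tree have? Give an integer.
Leaves (nodes with no children): A, D, F, G, K, L

Answer: 6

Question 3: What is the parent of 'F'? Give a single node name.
Scan adjacency: F appears as child of B

Answer: B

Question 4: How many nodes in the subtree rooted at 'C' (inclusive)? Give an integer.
Answer: 2

Derivation:
Subtree rooted at C contains: C, D
Count = 2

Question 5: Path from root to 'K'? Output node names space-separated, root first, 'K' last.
Walk down from root: E -> J -> K

Answer: E J K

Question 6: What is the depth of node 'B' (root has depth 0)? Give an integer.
Answer: 1

Derivation:
Path from root to B: E -> B
Depth = number of edges = 1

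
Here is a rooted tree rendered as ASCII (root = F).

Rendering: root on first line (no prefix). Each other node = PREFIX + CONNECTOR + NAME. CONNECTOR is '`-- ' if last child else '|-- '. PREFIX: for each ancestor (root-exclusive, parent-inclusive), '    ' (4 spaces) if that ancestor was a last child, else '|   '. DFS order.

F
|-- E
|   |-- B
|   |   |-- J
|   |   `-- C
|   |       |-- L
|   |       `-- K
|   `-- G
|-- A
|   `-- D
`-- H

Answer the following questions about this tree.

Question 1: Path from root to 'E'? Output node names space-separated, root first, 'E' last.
Walk down from root: F -> E

Answer: F E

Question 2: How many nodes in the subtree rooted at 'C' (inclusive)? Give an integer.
Answer: 3

Derivation:
Subtree rooted at C contains: C, K, L
Count = 3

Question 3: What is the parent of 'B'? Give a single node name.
Answer: E

Derivation:
Scan adjacency: B appears as child of E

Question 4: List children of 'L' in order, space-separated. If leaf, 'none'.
Answer: none

Derivation:
Node L's children (from adjacency): (leaf)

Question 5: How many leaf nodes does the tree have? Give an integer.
Answer: 6

Derivation:
Leaves (nodes with no children): D, G, H, J, K, L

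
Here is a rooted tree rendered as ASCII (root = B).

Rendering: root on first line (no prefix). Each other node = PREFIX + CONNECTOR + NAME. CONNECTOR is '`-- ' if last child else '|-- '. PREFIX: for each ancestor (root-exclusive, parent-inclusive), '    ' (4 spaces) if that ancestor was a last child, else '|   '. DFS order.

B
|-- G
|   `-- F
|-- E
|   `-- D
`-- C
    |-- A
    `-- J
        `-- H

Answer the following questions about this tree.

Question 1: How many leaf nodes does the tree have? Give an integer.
Answer: 4

Derivation:
Leaves (nodes with no children): A, D, F, H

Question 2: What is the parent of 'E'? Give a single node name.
Scan adjacency: E appears as child of B

Answer: B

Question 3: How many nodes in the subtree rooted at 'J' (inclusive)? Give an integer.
Answer: 2

Derivation:
Subtree rooted at J contains: H, J
Count = 2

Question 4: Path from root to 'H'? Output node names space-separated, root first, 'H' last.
Walk down from root: B -> C -> J -> H

Answer: B C J H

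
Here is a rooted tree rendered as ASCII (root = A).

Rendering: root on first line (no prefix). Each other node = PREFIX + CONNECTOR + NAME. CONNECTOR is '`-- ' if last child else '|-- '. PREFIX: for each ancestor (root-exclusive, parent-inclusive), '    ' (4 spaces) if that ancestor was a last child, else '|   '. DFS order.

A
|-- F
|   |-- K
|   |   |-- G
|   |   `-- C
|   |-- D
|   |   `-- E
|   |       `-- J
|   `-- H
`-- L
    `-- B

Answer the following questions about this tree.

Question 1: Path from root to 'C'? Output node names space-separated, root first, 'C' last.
Answer: A F K C

Derivation:
Walk down from root: A -> F -> K -> C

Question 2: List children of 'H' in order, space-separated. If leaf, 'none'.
Answer: none

Derivation:
Node H's children (from adjacency): (leaf)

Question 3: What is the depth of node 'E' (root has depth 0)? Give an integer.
Path from root to E: A -> F -> D -> E
Depth = number of edges = 3

Answer: 3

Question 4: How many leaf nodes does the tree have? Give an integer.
Answer: 5

Derivation:
Leaves (nodes with no children): B, C, G, H, J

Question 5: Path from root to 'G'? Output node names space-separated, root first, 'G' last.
Answer: A F K G

Derivation:
Walk down from root: A -> F -> K -> G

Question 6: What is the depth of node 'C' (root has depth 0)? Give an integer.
Path from root to C: A -> F -> K -> C
Depth = number of edges = 3

Answer: 3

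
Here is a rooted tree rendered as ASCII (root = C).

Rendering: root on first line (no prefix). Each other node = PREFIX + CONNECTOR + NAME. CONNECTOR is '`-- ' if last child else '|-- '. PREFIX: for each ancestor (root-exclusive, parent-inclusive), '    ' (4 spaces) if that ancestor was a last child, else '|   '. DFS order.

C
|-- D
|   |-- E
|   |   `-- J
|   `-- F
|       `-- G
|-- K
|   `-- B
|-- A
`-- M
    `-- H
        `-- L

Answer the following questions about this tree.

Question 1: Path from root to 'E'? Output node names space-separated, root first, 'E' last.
Walk down from root: C -> D -> E

Answer: C D E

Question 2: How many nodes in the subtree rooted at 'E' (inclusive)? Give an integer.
Answer: 2

Derivation:
Subtree rooted at E contains: E, J
Count = 2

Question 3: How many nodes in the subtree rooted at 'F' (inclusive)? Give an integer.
Subtree rooted at F contains: F, G
Count = 2

Answer: 2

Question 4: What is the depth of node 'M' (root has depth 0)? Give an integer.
Answer: 1

Derivation:
Path from root to M: C -> M
Depth = number of edges = 1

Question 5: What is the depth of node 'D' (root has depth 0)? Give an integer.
Answer: 1

Derivation:
Path from root to D: C -> D
Depth = number of edges = 1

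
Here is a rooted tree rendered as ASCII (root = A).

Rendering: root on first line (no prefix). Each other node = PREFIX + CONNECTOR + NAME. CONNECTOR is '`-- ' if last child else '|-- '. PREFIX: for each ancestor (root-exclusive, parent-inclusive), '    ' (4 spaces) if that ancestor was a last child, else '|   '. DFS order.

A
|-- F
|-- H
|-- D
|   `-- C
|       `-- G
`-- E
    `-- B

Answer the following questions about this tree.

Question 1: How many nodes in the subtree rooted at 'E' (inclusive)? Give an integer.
Subtree rooted at E contains: B, E
Count = 2

Answer: 2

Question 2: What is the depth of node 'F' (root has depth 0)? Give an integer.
Answer: 1

Derivation:
Path from root to F: A -> F
Depth = number of edges = 1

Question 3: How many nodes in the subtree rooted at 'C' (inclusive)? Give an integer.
Subtree rooted at C contains: C, G
Count = 2

Answer: 2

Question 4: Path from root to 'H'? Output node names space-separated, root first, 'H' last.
Answer: A H

Derivation:
Walk down from root: A -> H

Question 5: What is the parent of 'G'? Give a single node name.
Answer: C

Derivation:
Scan adjacency: G appears as child of C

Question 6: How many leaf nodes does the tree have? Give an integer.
Answer: 4

Derivation:
Leaves (nodes with no children): B, F, G, H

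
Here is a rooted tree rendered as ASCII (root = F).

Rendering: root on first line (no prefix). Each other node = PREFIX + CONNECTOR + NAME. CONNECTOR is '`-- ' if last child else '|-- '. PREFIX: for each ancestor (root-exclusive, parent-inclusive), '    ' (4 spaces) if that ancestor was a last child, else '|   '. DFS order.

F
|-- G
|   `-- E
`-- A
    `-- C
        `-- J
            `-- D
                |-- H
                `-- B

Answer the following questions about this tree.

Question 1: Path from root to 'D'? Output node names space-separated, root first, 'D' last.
Walk down from root: F -> A -> C -> J -> D

Answer: F A C J D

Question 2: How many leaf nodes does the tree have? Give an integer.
Answer: 3

Derivation:
Leaves (nodes with no children): B, E, H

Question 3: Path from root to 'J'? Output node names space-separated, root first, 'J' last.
Walk down from root: F -> A -> C -> J

Answer: F A C J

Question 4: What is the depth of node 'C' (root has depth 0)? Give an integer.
Path from root to C: F -> A -> C
Depth = number of edges = 2

Answer: 2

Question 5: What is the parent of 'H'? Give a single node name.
Scan adjacency: H appears as child of D

Answer: D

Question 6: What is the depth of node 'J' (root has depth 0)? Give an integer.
Answer: 3

Derivation:
Path from root to J: F -> A -> C -> J
Depth = number of edges = 3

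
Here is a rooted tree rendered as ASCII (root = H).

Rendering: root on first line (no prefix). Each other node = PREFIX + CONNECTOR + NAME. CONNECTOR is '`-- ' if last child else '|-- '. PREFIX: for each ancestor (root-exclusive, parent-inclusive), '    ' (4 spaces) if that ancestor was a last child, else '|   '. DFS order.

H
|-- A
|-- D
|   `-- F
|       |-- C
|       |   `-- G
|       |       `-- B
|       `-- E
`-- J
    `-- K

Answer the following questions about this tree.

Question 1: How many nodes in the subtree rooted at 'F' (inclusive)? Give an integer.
Answer: 5

Derivation:
Subtree rooted at F contains: B, C, E, F, G
Count = 5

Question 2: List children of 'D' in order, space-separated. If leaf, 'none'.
Answer: F

Derivation:
Node D's children (from adjacency): F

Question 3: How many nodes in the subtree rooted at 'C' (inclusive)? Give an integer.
Answer: 3

Derivation:
Subtree rooted at C contains: B, C, G
Count = 3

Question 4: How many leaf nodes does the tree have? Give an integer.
Leaves (nodes with no children): A, B, E, K

Answer: 4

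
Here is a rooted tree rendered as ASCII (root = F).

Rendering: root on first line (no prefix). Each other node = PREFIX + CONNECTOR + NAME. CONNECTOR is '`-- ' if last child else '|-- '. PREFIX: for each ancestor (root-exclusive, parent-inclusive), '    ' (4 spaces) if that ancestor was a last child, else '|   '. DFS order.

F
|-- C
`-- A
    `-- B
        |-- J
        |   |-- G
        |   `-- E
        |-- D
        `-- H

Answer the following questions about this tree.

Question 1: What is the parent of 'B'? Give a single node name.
Answer: A

Derivation:
Scan adjacency: B appears as child of A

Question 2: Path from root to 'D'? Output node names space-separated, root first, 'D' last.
Answer: F A B D

Derivation:
Walk down from root: F -> A -> B -> D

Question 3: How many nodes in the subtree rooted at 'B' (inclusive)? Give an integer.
Subtree rooted at B contains: B, D, E, G, H, J
Count = 6

Answer: 6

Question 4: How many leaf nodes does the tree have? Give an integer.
Answer: 5

Derivation:
Leaves (nodes with no children): C, D, E, G, H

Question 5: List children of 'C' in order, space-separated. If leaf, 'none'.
Answer: none

Derivation:
Node C's children (from adjacency): (leaf)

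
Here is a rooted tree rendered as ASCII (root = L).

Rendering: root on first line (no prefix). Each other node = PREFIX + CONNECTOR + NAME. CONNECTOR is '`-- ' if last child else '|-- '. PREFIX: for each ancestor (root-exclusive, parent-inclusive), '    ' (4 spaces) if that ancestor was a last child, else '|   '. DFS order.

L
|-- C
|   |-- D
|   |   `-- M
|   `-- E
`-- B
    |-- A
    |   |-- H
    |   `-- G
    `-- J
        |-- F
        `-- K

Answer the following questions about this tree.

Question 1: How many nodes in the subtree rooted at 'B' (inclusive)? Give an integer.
Answer: 7

Derivation:
Subtree rooted at B contains: A, B, F, G, H, J, K
Count = 7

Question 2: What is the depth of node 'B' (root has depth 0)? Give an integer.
Answer: 1

Derivation:
Path from root to B: L -> B
Depth = number of edges = 1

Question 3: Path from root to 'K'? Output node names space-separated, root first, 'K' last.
Walk down from root: L -> B -> J -> K

Answer: L B J K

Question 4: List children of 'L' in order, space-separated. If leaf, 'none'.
Answer: C B

Derivation:
Node L's children (from adjacency): C, B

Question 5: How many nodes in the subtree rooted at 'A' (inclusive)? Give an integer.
Subtree rooted at A contains: A, G, H
Count = 3

Answer: 3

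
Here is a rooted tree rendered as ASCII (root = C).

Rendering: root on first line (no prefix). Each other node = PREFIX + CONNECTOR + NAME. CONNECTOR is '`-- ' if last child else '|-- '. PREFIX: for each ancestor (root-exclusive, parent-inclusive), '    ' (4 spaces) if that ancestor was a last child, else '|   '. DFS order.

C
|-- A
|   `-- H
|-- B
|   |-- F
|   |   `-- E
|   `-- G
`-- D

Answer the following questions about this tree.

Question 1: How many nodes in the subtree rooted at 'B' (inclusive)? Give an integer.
Answer: 4

Derivation:
Subtree rooted at B contains: B, E, F, G
Count = 4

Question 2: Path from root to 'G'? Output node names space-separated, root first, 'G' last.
Walk down from root: C -> B -> G

Answer: C B G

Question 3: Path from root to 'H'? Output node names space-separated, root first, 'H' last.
Answer: C A H

Derivation:
Walk down from root: C -> A -> H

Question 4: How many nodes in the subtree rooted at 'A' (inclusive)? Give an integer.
Answer: 2

Derivation:
Subtree rooted at A contains: A, H
Count = 2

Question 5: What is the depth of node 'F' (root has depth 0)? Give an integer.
Path from root to F: C -> B -> F
Depth = number of edges = 2

Answer: 2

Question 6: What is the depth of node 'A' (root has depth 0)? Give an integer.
Answer: 1

Derivation:
Path from root to A: C -> A
Depth = number of edges = 1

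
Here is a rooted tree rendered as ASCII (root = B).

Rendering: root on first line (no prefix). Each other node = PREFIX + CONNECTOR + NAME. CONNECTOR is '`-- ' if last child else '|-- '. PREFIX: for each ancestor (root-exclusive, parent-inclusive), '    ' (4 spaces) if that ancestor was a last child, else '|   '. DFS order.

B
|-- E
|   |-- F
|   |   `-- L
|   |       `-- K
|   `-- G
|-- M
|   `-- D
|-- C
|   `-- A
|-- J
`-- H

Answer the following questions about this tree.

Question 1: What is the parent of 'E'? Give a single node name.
Scan adjacency: E appears as child of B

Answer: B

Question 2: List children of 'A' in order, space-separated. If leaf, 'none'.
Node A's children (from adjacency): (leaf)

Answer: none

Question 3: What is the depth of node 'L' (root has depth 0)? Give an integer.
Answer: 3

Derivation:
Path from root to L: B -> E -> F -> L
Depth = number of edges = 3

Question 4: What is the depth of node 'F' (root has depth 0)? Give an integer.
Answer: 2

Derivation:
Path from root to F: B -> E -> F
Depth = number of edges = 2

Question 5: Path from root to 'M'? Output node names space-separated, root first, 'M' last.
Answer: B M

Derivation:
Walk down from root: B -> M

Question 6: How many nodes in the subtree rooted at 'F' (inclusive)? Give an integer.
Subtree rooted at F contains: F, K, L
Count = 3

Answer: 3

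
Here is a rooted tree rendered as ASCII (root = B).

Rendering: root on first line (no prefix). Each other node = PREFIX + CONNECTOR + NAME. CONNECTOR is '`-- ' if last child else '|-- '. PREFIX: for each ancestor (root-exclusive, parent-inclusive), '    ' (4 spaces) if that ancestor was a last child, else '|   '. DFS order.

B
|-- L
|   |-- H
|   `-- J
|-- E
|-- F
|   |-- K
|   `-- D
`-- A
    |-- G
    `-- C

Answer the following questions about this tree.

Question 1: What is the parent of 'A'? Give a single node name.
Answer: B

Derivation:
Scan adjacency: A appears as child of B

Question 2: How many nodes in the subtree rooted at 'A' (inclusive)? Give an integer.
Subtree rooted at A contains: A, C, G
Count = 3

Answer: 3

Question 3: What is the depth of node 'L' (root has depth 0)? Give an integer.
Path from root to L: B -> L
Depth = number of edges = 1

Answer: 1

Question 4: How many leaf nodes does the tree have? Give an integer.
Leaves (nodes with no children): C, D, E, G, H, J, K

Answer: 7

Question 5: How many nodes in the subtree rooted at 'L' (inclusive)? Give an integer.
Answer: 3

Derivation:
Subtree rooted at L contains: H, J, L
Count = 3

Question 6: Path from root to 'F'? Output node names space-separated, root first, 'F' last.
Walk down from root: B -> F

Answer: B F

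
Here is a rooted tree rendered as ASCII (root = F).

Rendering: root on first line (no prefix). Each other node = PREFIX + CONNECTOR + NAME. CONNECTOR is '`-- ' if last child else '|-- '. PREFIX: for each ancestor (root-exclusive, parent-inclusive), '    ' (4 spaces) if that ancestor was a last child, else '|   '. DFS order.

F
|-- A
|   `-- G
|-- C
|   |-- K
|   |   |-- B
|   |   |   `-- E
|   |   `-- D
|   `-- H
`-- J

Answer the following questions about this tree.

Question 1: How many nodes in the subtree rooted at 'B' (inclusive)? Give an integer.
Answer: 2

Derivation:
Subtree rooted at B contains: B, E
Count = 2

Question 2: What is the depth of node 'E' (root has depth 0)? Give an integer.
Answer: 4

Derivation:
Path from root to E: F -> C -> K -> B -> E
Depth = number of edges = 4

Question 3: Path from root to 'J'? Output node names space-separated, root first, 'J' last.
Answer: F J

Derivation:
Walk down from root: F -> J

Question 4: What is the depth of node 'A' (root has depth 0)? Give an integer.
Answer: 1

Derivation:
Path from root to A: F -> A
Depth = number of edges = 1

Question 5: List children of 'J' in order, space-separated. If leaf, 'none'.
Node J's children (from adjacency): (leaf)

Answer: none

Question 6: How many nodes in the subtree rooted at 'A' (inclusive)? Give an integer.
Answer: 2

Derivation:
Subtree rooted at A contains: A, G
Count = 2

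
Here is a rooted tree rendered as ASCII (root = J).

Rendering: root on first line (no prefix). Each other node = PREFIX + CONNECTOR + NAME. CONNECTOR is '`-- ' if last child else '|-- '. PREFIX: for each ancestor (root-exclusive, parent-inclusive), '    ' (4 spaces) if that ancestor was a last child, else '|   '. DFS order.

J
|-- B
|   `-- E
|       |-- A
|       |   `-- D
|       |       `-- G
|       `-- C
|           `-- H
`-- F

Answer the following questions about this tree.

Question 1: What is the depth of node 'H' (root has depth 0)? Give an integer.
Answer: 4

Derivation:
Path from root to H: J -> B -> E -> C -> H
Depth = number of edges = 4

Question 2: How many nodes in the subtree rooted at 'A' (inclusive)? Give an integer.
Subtree rooted at A contains: A, D, G
Count = 3

Answer: 3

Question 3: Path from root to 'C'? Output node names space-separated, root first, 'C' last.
Walk down from root: J -> B -> E -> C

Answer: J B E C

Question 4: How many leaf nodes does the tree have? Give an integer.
Leaves (nodes with no children): F, G, H

Answer: 3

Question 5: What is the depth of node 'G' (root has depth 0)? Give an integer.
Answer: 5

Derivation:
Path from root to G: J -> B -> E -> A -> D -> G
Depth = number of edges = 5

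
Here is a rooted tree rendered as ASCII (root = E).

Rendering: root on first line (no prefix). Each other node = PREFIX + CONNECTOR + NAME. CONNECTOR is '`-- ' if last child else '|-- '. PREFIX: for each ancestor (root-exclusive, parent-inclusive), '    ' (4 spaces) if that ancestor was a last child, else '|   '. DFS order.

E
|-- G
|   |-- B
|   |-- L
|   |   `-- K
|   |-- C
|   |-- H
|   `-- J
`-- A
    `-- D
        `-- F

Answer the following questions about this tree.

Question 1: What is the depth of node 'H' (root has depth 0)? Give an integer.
Path from root to H: E -> G -> H
Depth = number of edges = 2

Answer: 2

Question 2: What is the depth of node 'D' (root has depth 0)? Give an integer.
Answer: 2

Derivation:
Path from root to D: E -> A -> D
Depth = number of edges = 2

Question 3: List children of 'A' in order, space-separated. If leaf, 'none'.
Answer: D

Derivation:
Node A's children (from adjacency): D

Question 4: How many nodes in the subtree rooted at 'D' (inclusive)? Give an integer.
Answer: 2

Derivation:
Subtree rooted at D contains: D, F
Count = 2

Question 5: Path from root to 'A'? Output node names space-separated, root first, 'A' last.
Answer: E A

Derivation:
Walk down from root: E -> A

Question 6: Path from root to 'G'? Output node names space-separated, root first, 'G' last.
Walk down from root: E -> G

Answer: E G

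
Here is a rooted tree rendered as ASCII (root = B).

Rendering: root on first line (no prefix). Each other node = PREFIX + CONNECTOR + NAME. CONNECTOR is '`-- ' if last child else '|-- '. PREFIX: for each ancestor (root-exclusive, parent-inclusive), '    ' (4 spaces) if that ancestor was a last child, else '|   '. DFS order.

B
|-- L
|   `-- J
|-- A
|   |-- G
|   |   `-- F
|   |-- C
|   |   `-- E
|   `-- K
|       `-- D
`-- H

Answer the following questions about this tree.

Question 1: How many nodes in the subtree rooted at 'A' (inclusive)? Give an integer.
Answer: 7

Derivation:
Subtree rooted at A contains: A, C, D, E, F, G, K
Count = 7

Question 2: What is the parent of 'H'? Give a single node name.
Answer: B

Derivation:
Scan adjacency: H appears as child of B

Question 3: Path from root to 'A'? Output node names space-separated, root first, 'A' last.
Answer: B A

Derivation:
Walk down from root: B -> A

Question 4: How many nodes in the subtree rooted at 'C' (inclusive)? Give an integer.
Answer: 2

Derivation:
Subtree rooted at C contains: C, E
Count = 2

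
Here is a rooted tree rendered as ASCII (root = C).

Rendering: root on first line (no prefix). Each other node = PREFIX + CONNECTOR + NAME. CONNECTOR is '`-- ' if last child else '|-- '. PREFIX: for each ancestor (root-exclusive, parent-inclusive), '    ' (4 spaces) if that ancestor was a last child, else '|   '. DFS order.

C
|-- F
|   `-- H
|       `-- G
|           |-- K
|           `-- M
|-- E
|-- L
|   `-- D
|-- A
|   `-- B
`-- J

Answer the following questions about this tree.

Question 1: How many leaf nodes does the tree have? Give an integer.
Answer: 6

Derivation:
Leaves (nodes with no children): B, D, E, J, K, M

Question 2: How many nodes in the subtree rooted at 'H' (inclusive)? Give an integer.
Answer: 4

Derivation:
Subtree rooted at H contains: G, H, K, M
Count = 4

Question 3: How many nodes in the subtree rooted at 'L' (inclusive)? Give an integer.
Answer: 2

Derivation:
Subtree rooted at L contains: D, L
Count = 2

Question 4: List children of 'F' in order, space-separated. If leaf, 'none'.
Answer: H

Derivation:
Node F's children (from adjacency): H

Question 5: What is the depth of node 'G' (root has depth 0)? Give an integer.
Answer: 3

Derivation:
Path from root to G: C -> F -> H -> G
Depth = number of edges = 3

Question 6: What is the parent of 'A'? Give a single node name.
Scan adjacency: A appears as child of C

Answer: C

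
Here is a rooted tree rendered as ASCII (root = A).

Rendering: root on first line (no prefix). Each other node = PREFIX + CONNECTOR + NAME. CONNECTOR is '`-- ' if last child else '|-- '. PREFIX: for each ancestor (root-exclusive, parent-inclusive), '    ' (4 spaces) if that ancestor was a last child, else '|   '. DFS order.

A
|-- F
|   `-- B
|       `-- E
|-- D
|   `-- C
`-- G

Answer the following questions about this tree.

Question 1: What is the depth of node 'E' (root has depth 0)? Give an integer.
Path from root to E: A -> F -> B -> E
Depth = number of edges = 3

Answer: 3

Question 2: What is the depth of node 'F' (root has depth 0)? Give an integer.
Answer: 1

Derivation:
Path from root to F: A -> F
Depth = number of edges = 1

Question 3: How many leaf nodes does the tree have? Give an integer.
Answer: 3

Derivation:
Leaves (nodes with no children): C, E, G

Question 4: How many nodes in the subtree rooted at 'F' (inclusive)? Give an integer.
Subtree rooted at F contains: B, E, F
Count = 3

Answer: 3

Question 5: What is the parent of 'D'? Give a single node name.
Scan adjacency: D appears as child of A

Answer: A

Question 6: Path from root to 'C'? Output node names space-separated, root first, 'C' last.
Answer: A D C

Derivation:
Walk down from root: A -> D -> C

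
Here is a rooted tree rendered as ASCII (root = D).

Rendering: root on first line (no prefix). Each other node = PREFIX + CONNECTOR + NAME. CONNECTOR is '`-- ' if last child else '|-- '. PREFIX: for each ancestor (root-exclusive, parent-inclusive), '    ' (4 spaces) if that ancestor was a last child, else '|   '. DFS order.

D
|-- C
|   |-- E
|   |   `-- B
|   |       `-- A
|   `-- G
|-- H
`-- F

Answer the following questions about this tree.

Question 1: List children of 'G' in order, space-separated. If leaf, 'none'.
Node G's children (from adjacency): (leaf)

Answer: none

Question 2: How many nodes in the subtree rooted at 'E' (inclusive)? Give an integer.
Subtree rooted at E contains: A, B, E
Count = 3

Answer: 3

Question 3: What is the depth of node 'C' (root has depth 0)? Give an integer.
Answer: 1

Derivation:
Path from root to C: D -> C
Depth = number of edges = 1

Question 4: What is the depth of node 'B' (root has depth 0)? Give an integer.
Path from root to B: D -> C -> E -> B
Depth = number of edges = 3

Answer: 3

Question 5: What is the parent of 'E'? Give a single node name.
Answer: C

Derivation:
Scan adjacency: E appears as child of C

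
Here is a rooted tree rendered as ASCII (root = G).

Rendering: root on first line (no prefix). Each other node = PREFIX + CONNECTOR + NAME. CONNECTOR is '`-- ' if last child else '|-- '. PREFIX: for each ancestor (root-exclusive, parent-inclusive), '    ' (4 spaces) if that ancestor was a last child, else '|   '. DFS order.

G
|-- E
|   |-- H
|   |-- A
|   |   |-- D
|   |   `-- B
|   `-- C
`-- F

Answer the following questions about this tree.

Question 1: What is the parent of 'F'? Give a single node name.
Scan adjacency: F appears as child of G

Answer: G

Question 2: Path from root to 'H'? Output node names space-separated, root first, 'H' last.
Answer: G E H

Derivation:
Walk down from root: G -> E -> H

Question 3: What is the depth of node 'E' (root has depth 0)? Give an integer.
Answer: 1

Derivation:
Path from root to E: G -> E
Depth = number of edges = 1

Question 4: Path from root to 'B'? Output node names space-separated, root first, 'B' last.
Walk down from root: G -> E -> A -> B

Answer: G E A B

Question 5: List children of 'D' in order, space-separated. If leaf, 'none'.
Node D's children (from adjacency): (leaf)

Answer: none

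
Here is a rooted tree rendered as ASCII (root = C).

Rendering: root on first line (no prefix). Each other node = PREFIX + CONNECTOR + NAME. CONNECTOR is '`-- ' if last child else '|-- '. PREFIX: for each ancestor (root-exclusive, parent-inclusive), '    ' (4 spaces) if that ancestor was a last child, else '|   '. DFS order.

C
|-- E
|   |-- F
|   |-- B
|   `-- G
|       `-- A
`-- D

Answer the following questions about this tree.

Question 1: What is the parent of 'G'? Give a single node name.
Scan adjacency: G appears as child of E

Answer: E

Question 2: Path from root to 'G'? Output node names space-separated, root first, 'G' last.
Walk down from root: C -> E -> G

Answer: C E G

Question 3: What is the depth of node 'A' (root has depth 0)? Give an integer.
Answer: 3

Derivation:
Path from root to A: C -> E -> G -> A
Depth = number of edges = 3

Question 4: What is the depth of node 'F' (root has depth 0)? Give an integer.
Answer: 2

Derivation:
Path from root to F: C -> E -> F
Depth = number of edges = 2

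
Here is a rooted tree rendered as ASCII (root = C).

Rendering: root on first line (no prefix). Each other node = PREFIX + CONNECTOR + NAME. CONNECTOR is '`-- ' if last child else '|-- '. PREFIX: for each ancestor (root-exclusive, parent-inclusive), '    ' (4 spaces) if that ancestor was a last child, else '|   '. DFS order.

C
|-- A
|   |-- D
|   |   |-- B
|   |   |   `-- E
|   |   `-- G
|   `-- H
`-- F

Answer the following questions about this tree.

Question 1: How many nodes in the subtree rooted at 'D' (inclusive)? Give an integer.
Answer: 4

Derivation:
Subtree rooted at D contains: B, D, E, G
Count = 4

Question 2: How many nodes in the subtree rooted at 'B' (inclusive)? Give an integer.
Subtree rooted at B contains: B, E
Count = 2

Answer: 2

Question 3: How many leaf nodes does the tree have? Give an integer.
Answer: 4

Derivation:
Leaves (nodes with no children): E, F, G, H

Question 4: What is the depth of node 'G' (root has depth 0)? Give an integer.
Answer: 3

Derivation:
Path from root to G: C -> A -> D -> G
Depth = number of edges = 3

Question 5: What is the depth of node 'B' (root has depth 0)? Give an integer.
Path from root to B: C -> A -> D -> B
Depth = number of edges = 3

Answer: 3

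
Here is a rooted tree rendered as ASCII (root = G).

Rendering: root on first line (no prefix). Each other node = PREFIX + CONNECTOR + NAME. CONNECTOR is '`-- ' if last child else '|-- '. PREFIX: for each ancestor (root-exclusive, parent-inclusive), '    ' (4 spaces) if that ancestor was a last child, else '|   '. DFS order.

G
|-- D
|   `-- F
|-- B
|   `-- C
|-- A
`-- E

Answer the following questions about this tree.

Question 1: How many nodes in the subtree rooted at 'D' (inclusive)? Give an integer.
Subtree rooted at D contains: D, F
Count = 2

Answer: 2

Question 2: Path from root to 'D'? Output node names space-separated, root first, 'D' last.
Answer: G D

Derivation:
Walk down from root: G -> D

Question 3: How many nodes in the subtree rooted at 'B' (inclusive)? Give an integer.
Answer: 2

Derivation:
Subtree rooted at B contains: B, C
Count = 2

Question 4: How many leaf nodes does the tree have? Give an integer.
Leaves (nodes with no children): A, C, E, F

Answer: 4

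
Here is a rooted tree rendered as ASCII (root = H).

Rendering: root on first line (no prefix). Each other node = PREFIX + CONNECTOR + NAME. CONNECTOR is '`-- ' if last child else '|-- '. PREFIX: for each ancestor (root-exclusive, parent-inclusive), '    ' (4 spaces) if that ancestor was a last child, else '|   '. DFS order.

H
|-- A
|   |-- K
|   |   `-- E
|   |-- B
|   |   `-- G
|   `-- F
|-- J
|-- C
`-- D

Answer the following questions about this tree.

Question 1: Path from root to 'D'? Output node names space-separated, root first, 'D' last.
Walk down from root: H -> D

Answer: H D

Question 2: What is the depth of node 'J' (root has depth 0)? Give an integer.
Answer: 1

Derivation:
Path from root to J: H -> J
Depth = number of edges = 1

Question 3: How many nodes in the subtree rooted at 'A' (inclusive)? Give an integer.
Subtree rooted at A contains: A, B, E, F, G, K
Count = 6

Answer: 6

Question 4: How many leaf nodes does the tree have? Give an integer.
Answer: 6

Derivation:
Leaves (nodes with no children): C, D, E, F, G, J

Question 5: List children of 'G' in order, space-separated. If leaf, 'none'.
Node G's children (from adjacency): (leaf)

Answer: none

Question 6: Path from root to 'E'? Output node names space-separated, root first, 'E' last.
Answer: H A K E

Derivation:
Walk down from root: H -> A -> K -> E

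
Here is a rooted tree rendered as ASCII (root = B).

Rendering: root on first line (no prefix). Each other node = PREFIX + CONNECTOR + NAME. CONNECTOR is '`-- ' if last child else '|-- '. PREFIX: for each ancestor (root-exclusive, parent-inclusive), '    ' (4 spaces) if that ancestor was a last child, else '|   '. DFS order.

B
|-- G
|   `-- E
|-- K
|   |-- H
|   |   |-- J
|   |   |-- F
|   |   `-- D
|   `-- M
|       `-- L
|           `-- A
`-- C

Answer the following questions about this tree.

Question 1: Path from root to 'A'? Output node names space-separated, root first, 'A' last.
Answer: B K M L A

Derivation:
Walk down from root: B -> K -> M -> L -> A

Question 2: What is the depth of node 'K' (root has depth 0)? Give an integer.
Answer: 1

Derivation:
Path from root to K: B -> K
Depth = number of edges = 1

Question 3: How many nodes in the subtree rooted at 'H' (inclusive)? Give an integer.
Answer: 4

Derivation:
Subtree rooted at H contains: D, F, H, J
Count = 4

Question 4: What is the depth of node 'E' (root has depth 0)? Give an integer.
Path from root to E: B -> G -> E
Depth = number of edges = 2

Answer: 2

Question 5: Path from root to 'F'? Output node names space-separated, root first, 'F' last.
Answer: B K H F

Derivation:
Walk down from root: B -> K -> H -> F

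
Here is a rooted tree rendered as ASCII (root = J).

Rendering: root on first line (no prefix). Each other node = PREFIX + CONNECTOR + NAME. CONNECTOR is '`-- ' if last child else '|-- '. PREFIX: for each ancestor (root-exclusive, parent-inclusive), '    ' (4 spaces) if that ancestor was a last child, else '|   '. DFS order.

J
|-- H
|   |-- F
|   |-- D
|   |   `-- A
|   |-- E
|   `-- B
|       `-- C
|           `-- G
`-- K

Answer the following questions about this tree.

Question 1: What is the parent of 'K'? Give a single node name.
Answer: J

Derivation:
Scan adjacency: K appears as child of J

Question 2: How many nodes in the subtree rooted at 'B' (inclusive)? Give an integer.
Answer: 3

Derivation:
Subtree rooted at B contains: B, C, G
Count = 3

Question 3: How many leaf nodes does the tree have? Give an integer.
Answer: 5

Derivation:
Leaves (nodes with no children): A, E, F, G, K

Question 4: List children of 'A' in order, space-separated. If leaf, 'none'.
Answer: none

Derivation:
Node A's children (from adjacency): (leaf)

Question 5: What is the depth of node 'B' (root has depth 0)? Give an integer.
Path from root to B: J -> H -> B
Depth = number of edges = 2

Answer: 2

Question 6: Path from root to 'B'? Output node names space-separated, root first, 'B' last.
Answer: J H B

Derivation:
Walk down from root: J -> H -> B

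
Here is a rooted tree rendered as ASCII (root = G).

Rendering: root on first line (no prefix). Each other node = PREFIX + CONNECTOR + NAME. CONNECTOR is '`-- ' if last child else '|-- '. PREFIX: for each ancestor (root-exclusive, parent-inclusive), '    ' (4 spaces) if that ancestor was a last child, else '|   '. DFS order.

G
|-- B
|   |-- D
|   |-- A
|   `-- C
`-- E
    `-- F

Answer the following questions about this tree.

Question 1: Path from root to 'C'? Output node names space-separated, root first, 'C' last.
Walk down from root: G -> B -> C

Answer: G B C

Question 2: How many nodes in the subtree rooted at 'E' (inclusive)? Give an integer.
Subtree rooted at E contains: E, F
Count = 2

Answer: 2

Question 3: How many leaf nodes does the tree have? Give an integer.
Answer: 4

Derivation:
Leaves (nodes with no children): A, C, D, F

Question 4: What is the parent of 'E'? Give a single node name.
Answer: G

Derivation:
Scan adjacency: E appears as child of G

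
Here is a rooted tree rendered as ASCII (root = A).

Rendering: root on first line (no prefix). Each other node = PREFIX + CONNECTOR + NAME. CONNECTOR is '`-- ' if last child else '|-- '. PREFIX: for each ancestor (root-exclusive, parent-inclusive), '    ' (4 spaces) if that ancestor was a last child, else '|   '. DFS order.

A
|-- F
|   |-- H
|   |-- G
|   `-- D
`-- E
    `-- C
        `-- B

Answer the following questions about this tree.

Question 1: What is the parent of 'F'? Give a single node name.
Scan adjacency: F appears as child of A

Answer: A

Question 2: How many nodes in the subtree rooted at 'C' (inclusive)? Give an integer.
Answer: 2

Derivation:
Subtree rooted at C contains: B, C
Count = 2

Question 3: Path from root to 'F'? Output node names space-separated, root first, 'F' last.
Walk down from root: A -> F

Answer: A F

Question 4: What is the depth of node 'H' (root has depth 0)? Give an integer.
Path from root to H: A -> F -> H
Depth = number of edges = 2

Answer: 2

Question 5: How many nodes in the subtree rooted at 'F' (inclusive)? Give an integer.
Subtree rooted at F contains: D, F, G, H
Count = 4

Answer: 4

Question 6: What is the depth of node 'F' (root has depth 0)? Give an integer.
Path from root to F: A -> F
Depth = number of edges = 1

Answer: 1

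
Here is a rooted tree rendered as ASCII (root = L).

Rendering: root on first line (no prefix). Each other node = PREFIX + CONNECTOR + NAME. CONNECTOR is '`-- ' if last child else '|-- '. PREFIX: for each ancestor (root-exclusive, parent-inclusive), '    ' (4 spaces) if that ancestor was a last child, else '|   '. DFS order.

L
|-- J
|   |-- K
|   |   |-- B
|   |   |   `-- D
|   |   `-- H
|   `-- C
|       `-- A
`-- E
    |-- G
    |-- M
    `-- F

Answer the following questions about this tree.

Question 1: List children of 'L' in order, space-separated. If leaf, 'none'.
Node L's children (from adjacency): J, E

Answer: J E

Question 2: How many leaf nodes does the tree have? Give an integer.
Leaves (nodes with no children): A, D, F, G, H, M

Answer: 6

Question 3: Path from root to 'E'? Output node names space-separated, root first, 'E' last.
Answer: L E

Derivation:
Walk down from root: L -> E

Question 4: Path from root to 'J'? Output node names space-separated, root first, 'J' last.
Walk down from root: L -> J

Answer: L J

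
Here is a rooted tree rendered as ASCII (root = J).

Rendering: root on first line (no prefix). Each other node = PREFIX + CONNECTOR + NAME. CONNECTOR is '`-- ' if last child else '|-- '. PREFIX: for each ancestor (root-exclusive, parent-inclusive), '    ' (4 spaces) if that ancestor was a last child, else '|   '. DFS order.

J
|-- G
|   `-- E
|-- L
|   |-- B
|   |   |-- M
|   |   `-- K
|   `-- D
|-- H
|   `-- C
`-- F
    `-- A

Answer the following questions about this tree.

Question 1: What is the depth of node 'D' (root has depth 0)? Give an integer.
Path from root to D: J -> L -> D
Depth = number of edges = 2

Answer: 2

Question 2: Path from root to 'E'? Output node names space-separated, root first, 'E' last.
Answer: J G E

Derivation:
Walk down from root: J -> G -> E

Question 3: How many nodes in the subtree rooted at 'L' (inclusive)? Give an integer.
Answer: 5

Derivation:
Subtree rooted at L contains: B, D, K, L, M
Count = 5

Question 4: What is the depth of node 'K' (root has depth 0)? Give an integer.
Answer: 3

Derivation:
Path from root to K: J -> L -> B -> K
Depth = number of edges = 3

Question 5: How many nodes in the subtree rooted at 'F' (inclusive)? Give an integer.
Answer: 2

Derivation:
Subtree rooted at F contains: A, F
Count = 2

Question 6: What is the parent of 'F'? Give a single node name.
Scan adjacency: F appears as child of J

Answer: J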